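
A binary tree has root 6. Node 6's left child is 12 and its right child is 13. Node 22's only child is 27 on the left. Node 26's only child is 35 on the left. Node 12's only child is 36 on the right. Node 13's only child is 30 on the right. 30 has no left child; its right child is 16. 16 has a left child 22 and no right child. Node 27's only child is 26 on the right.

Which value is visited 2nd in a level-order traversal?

Level-order visits nodes level by level from the root, left to right within each level.
Level 0: 6
Level 1: 12, 13
Level 2: 36, 30
Level 3: 16
Level 4: 22
Level 5: 27
Level 6: 26
Level 7: 35
Full level-order sequence: 6, 12, 13, 36, 30, 16, 22, 27, 26, 35.

12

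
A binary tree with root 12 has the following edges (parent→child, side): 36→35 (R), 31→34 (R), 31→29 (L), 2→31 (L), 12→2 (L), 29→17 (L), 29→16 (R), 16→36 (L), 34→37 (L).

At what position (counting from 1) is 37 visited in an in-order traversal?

7

In-order visits the left subtree, then the node, then the right subtree.
At 12: go left to 2.
  At 2: go left to 31.
    At 31: go left to 29.
      At 29: go left to 17.
        17 is a leaf — visit 17.
      Visit 29.
      At 29: go right to 16.
        At 16: go left to 36.
          At 36: no left child.
          Visit 36.
          At 36: go right to 35.
            35 is a leaf — visit 35.
        Visit 16.
        At 16: no right child.
    Visit 31.
    At 31: go right to 34.
      At 34: go left to 37.
        37 is a leaf — visit 37.
      Visit 34.
      At 34: no right child.
  Visit 2.
  At 2: no right child.
Visit 12.
At 12: no right child.
Full in-order sequence: 17, 29, 36, 35, 16, 31, 37, 34, 2, 12.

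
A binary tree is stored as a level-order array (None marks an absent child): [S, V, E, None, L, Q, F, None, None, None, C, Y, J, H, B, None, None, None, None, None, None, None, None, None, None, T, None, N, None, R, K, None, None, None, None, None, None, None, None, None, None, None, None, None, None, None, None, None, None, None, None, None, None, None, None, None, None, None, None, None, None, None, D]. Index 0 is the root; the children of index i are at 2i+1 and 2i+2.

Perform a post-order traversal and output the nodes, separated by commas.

Post-order visits the left subtree, then the right subtree, then the node.
At S: go left to V.
  At V: no left child.
  At V: go right to L.
    At L: no left child.
    At L: go right to C.
      C is a leaf — visit C.
    Visit L.
  Visit V.
At S: go right to E.
  At E: go left to Q.
    At Q: go left to Y.
      Y is a leaf — visit Y.
    At Q: go right to J.
      At J: go left to T.
        T is a leaf — visit T.
      At J: no right child.
      Visit J.
    Visit Q.
  At E: go right to F.
    At F: go left to H.
      At H: go left to N.
        N is a leaf — visit N.
      At H: no right child.
      Visit H.
    At F: go right to B.
      At B: go left to R.
        R is a leaf — visit R.
      At B: go right to K.
        At K: no left child.
        At K: go right to D.
          D is a leaf — visit D.
        Visit K.
      Visit B.
    Visit F.
  Visit E.
Visit S.

C, L, V, Y, T, J, Q, N, H, R, D, K, B, F, E, S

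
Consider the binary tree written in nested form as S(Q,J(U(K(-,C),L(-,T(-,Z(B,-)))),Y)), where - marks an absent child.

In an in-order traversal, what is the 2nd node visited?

In-order visits the left subtree, then the node, then the right subtree.
At S: go left to Q.
  Q is a leaf — visit Q.
Visit S.
At S: go right to J.
  At J: go left to U.
    At U: go left to K.
      At K: no left child.
      Visit K.
      At K: go right to C.
        C is a leaf — visit C.
    Visit U.
    At U: go right to L.
      At L: no left child.
      Visit L.
      At L: go right to T.
        At T: no left child.
        Visit T.
        At T: go right to Z.
          At Z: go left to B.
            B is a leaf — visit B.
          Visit Z.
          At Z: no right child.
  Visit J.
  At J: go right to Y.
    Y is a leaf — visit Y.
Full in-order sequence: Q, S, K, C, U, L, T, B, Z, J, Y.

S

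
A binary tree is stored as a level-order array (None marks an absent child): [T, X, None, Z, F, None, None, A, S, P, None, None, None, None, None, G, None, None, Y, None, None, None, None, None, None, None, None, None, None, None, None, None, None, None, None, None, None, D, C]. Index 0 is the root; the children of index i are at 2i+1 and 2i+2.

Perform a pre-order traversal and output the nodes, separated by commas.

T, X, Z, A, G, S, Y, D, C, F, P

Pre-order visits the node, then its left subtree, then its right subtree.
Visit T.
At T: go left to X.
  Visit X.
  At X: go left to Z.
    Visit Z.
    At Z: go left to A.
      Visit A.
      At A: go left to G.
        G is a leaf — visit G.
      At A: no right child.
    At Z: go right to S.
      Visit S.
      At S: no left child.
      At S: go right to Y.
        Visit Y.
        At Y: go left to D.
          D is a leaf — visit D.
        At Y: go right to C.
          C is a leaf — visit C.
  At X: go right to F.
    Visit F.
    At F: go left to P.
      P is a leaf — visit P.
    At F: no right child.
At T: no right child.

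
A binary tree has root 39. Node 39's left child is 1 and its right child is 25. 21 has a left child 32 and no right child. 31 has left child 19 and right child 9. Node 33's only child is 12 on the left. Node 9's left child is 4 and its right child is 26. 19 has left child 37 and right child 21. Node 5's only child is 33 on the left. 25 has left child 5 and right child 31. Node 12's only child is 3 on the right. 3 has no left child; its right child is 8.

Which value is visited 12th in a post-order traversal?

26

Post-order visits the left subtree, then the right subtree, then the node.
At 39: go left to 1.
  1 is a leaf — visit 1.
At 39: go right to 25.
  At 25: go left to 5.
    At 5: go left to 33.
      At 33: go left to 12.
        At 12: no left child.
        At 12: go right to 3.
          At 3: no left child.
          At 3: go right to 8.
            8 is a leaf — visit 8.
          Visit 3.
        Visit 12.
      At 33: no right child.
      Visit 33.
    At 5: no right child.
    Visit 5.
  At 25: go right to 31.
    At 31: go left to 19.
      At 19: go left to 37.
        37 is a leaf — visit 37.
      At 19: go right to 21.
        At 21: go left to 32.
          32 is a leaf — visit 32.
        At 21: no right child.
        Visit 21.
      Visit 19.
    At 31: go right to 9.
      At 9: go left to 4.
        4 is a leaf — visit 4.
      At 9: go right to 26.
        26 is a leaf — visit 26.
      Visit 9.
    Visit 31.
  Visit 25.
Visit 39.
Full post-order sequence: 1, 8, 3, 12, 33, 5, 37, 32, 21, 19, 4, 26, 9, 31, 25, 39.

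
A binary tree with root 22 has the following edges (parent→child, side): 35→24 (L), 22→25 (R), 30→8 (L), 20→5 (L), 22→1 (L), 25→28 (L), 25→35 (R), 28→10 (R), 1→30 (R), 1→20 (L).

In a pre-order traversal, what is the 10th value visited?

Pre-order visits the node, then its left subtree, then its right subtree.
Visit 22.
At 22: go left to 1.
  Visit 1.
  At 1: go left to 20.
    Visit 20.
    At 20: go left to 5.
      5 is a leaf — visit 5.
    At 20: no right child.
  At 1: go right to 30.
    Visit 30.
    At 30: go left to 8.
      8 is a leaf — visit 8.
    At 30: no right child.
At 22: go right to 25.
  Visit 25.
  At 25: go left to 28.
    Visit 28.
    At 28: no left child.
    At 28: go right to 10.
      10 is a leaf — visit 10.
  At 25: go right to 35.
    Visit 35.
    At 35: go left to 24.
      24 is a leaf — visit 24.
    At 35: no right child.
Full pre-order sequence: 22, 1, 20, 5, 30, 8, 25, 28, 10, 35, 24.

35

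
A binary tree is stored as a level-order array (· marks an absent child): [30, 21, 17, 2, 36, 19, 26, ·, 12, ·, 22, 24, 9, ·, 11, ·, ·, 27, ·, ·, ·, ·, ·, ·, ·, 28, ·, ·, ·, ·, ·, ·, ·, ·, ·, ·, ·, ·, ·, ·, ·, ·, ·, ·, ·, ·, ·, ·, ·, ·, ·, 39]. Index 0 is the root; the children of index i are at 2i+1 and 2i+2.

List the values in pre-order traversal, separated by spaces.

30 21 2 12 27 36 22 17 19 24 9 28 39 26 11

Pre-order visits the node, then its left subtree, then its right subtree.
Visit 30.
At 30: go left to 21.
  Visit 21.
  At 21: go left to 2.
    Visit 2.
    At 2: no left child.
    At 2: go right to 12.
      Visit 12.
      At 12: go left to 27.
        27 is a leaf — visit 27.
      At 12: no right child.
  At 21: go right to 36.
    Visit 36.
    At 36: no left child.
    At 36: go right to 22.
      22 is a leaf — visit 22.
At 30: go right to 17.
  Visit 17.
  At 17: go left to 19.
    Visit 19.
    At 19: go left to 24.
      24 is a leaf — visit 24.
    At 19: go right to 9.
      Visit 9.
      At 9: go left to 28.
        Visit 28.
        At 28: go left to 39.
          39 is a leaf — visit 39.
        At 28: no right child.
      At 9: no right child.
  At 17: go right to 26.
    Visit 26.
    At 26: no left child.
    At 26: go right to 11.
      11 is a leaf — visit 11.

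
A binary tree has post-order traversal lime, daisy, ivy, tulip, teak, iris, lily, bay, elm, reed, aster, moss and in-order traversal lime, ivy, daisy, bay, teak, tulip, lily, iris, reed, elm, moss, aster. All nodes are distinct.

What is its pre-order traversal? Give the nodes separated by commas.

moss, reed, bay, ivy, lime, daisy, lily, teak, tulip, iris, elm, aster

The last element of post-order is the root; it splits in-order into left and right subtrees.
Root moss: left subtree has 10 nodes {lime, ivy, daisy, bay, teak, tulip, lily, iris, reed, elm}, right has 1 {aster}.
  Root reed: left subtree has 8 nodes {lime, ivy, daisy, bay, teak, tulip, lily, iris}, right has 1 {elm}.
    Root bay: left subtree has 3 nodes {lime, ivy, daisy}, right has 4 {teak, tulip, lily, iris}.
      Root ivy: left subtree has 1 node {lime}, right has 1 {daisy}.
      Root lily: left subtree has 2 nodes {teak, tulip}, right has 1 {iris}.
        Root teak: left subtree has 0 nodes { }, right has 1 {tulip}.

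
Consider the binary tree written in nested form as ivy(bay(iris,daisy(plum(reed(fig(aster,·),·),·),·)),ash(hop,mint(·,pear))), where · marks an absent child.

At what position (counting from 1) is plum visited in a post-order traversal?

Post-order visits the left subtree, then the right subtree, then the node.
At ivy: go left to bay.
  At bay: go left to iris.
    iris is a leaf — visit iris.
  At bay: go right to daisy.
    At daisy: go left to plum.
      At plum: go left to reed.
        At reed: go left to fig.
          At fig: go left to aster.
            aster is a leaf — visit aster.
          At fig: no right child.
          Visit fig.
        At reed: no right child.
        Visit reed.
      At plum: no right child.
      Visit plum.
    At daisy: no right child.
    Visit daisy.
  Visit bay.
At ivy: go right to ash.
  At ash: go left to hop.
    hop is a leaf — visit hop.
  At ash: go right to mint.
    At mint: no left child.
    At mint: go right to pear.
      pear is a leaf — visit pear.
    Visit mint.
  Visit ash.
Visit ivy.
Full post-order sequence: iris, aster, fig, reed, plum, daisy, bay, hop, pear, mint, ash, ivy.

5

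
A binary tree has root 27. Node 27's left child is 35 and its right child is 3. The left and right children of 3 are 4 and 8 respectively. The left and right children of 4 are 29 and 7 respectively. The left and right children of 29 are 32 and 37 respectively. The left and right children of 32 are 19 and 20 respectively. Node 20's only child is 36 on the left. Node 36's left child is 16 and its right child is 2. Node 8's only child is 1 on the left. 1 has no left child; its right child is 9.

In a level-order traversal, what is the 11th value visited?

9

Level-order visits nodes level by level from the root, left to right within each level.
Level 0: 27
Level 1: 35, 3
Level 2: 4, 8
Level 3: 29, 7, 1
Level 4: 32, 37, 9
Level 5: 19, 20
Level 6: 36
Level 7: 16, 2
Full level-order sequence: 27, 35, 3, 4, 8, 29, 7, 1, 32, 37, 9, 19, 20, 36, 16, 2.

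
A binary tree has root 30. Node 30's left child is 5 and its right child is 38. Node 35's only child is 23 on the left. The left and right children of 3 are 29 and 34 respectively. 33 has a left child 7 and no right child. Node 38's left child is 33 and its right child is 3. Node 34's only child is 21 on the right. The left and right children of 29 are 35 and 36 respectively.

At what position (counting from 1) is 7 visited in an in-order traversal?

In-order visits the left subtree, then the node, then the right subtree.
At 30: go left to 5.
  5 is a leaf — visit 5.
Visit 30.
At 30: go right to 38.
  At 38: go left to 33.
    At 33: go left to 7.
      7 is a leaf — visit 7.
    Visit 33.
    At 33: no right child.
  Visit 38.
  At 38: go right to 3.
    At 3: go left to 29.
      At 29: go left to 35.
        At 35: go left to 23.
          23 is a leaf — visit 23.
        Visit 35.
        At 35: no right child.
      Visit 29.
      At 29: go right to 36.
        36 is a leaf — visit 36.
    Visit 3.
    At 3: go right to 34.
      At 34: no left child.
      Visit 34.
      At 34: go right to 21.
        21 is a leaf — visit 21.
Full in-order sequence: 5, 30, 7, 33, 38, 23, 35, 29, 36, 3, 34, 21.

3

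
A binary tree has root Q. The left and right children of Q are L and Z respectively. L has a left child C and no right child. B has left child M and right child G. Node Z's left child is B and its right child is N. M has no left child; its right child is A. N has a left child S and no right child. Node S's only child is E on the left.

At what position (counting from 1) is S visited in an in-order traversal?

In-order visits the left subtree, then the node, then the right subtree.
At Q: go left to L.
  At L: go left to C.
    C is a leaf — visit C.
  Visit L.
  At L: no right child.
Visit Q.
At Q: go right to Z.
  At Z: go left to B.
    At B: go left to M.
      At M: no left child.
      Visit M.
      At M: go right to A.
        A is a leaf — visit A.
    Visit B.
    At B: go right to G.
      G is a leaf — visit G.
  Visit Z.
  At Z: go right to N.
    At N: go left to S.
      At S: go left to E.
        E is a leaf — visit E.
      Visit S.
      At S: no right child.
    Visit N.
    At N: no right child.
Full in-order sequence: C, L, Q, M, A, B, G, Z, E, S, N.

10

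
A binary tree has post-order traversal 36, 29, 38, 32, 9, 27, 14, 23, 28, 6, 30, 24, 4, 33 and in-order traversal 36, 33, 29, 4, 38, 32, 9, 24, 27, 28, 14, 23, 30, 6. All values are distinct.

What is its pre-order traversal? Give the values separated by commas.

33, 36, 4, 29, 24, 9, 32, 38, 30, 28, 27, 23, 14, 6

The last element of post-order is the root; it splits in-order into left and right subtrees.
Root 33: left subtree has 1 node {36}, right has 12 {29, 4, 38, 32, 9, 24, 27, 28, 14, 23, 30, 6}.
  Root 4: left subtree has 1 node {29}, right has 10 {38, 32, 9, 24, 27, 28, 14, 23, 30, 6}.
    Root 24: left subtree has 3 nodes {38, 32, 9}, right has 6 {27, 28, 14, 23, 30, 6}.
      Root 9: left subtree has 2 nodes {38, 32}, right has 0 { }.
        Root 32: left subtree has 1 node {38}, right has 0 { }.
      Root 30: left subtree has 4 nodes {27, 28, 14, 23}, right has 1 {6}.
        Root 28: left subtree has 1 node {27}, right has 2 {14, 23}.
          Root 23: left subtree has 1 node {14}, right has 0 { }.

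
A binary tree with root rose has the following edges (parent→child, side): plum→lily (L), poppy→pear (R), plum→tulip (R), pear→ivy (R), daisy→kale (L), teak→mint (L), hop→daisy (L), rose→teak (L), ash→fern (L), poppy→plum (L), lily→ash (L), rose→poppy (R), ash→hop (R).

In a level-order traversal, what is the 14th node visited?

kale

Level-order visits nodes level by level from the root, left to right within each level.
Level 0: rose
Level 1: teak, poppy
Level 2: mint, plum, pear
Level 3: lily, tulip, ivy
Level 4: ash
Level 5: fern, hop
Level 6: daisy
Level 7: kale
Full level-order sequence: rose, teak, poppy, mint, plum, pear, lily, tulip, ivy, ash, fern, hop, daisy, kale.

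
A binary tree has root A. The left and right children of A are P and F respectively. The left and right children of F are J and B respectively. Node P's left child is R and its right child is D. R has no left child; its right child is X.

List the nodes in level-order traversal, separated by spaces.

Level-order visits nodes level by level from the root, left to right within each level.
Level 0: A
Level 1: P, F
Level 2: R, D, J, B
Level 3: X

A P F R D J B X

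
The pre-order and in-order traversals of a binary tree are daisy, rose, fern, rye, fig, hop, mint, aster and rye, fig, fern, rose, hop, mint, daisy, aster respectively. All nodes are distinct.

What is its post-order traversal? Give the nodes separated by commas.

fig, rye, fern, mint, hop, rose, aster, daisy

The first element of pre-order is the root; it splits in-order into left and right subtrees.
Root daisy: left subtree has 6 nodes {rye, fig, fern, rose, hop, mint}, right has 1 {aster}.
  Root rose: left subtree has 3 nodes {rye, fig, fern}, right has 2 {hop, mint}.
    Root fern: left subtree has 2 nodes {rye, fig}, right has 0 { }.
      Root rye: left subtree has 0 nodes { }, right has 1 {fig}.
    Root hop: left subtree has 0 nodes { }, right has 1 {mint}.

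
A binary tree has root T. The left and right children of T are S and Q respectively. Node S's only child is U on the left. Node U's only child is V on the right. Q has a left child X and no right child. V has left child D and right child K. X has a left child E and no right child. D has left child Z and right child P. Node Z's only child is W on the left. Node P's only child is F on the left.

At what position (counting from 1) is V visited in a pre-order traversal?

4

Pre-order visits the node, then its left subtree, then its right subtree.
Visit T.
At T: go left to S.
  Visit S.
  At S: go left to U.
    Visit U.
    At U: no left child.
    At U: go right to V.
      Visit V.
      At V: go left to D.
        Visit D.
        At D: go left to Z.
          Visit Z.
          At Z: go left to W.
            W is a leaf — visit W.
          At Z: no right child.
        At D: go right to P.
          Visit P.
          At P: go left to F.
            F is a leaf — visit F.
          At P: no right child.
      At V: go right to K.
        K is a leaf — visit K.
  At S: no right child.
At T: go right to Q.
  Visit Q.
  At Q: go left to X.
    Visit X.
    At X: go left to E.
      E is a leaf — visit E.
    At X: no right child.
  At Q: no right child.
Full pre-order sequence: T, S, U, V, D, Z, W, P, F, K, Q, X, E.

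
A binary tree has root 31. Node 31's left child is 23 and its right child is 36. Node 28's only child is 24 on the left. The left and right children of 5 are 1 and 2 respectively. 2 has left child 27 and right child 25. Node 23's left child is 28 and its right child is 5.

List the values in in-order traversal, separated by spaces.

24 28 23 1 5 27 2 25 31 36

In-order visits the left subtree, then the node, then the right subtree.
At 31: go left to 23.
  At 23: go left to 28.
    At 28: go left to 24.
      24 is a leaf — visit 24.
    Visit 28.
    At 28: no right child.
  Visit 23.
  At 23: go right to 5.
    At 5: go left to 1.
      1 is a leaf — visit 1.
    Visit 5.
    At 5: go right to 2.
      At 2: go left to 27.
        27 is a leaf — visit 27.
      Visit 2.
      At 2: go right to 25.
        25 is a leaf — visit 25.
Visit 31.
At 31: go right to 36.
  36 is a leaf — visit 36.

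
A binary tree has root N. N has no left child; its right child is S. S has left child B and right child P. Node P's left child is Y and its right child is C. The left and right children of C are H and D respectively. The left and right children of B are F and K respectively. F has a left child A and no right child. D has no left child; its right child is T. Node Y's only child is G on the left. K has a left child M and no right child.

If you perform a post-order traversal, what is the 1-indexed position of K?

Post-order visits the left subtree, then the right subtree, then the node.
At N: no left child.
At N: go right to S.
  At S: go left to B.
    At B: go left to F.
      At F: go left to A.
        A is a leaf — visit A.
      At F: no right child.
      Visit F.
    At B: go right to K.
      At K: go left to M.
        M is a leaf — visit M.
      At K: no right child.
      Visit K.
    Visit B.
  At S: go right to P.
    At P: go left to Y.
      At Y: go left to G.
        G is a leaf — visit G.
      At Y: no right child.
      Visit Y.
    At P: go right to C.
      At C: go left to H.
        H is a leaf — visit H.
      At C: go right to D.
        At D: no left child.
        At D: go right to T.
          T is a leaf — visit T.
        Visit D.
      Visit C.
    Visit P.
  Visit S.
Visit N.
Full post-order sequence: A, F, M, K, B, G, Y, H, T, D, C, P, S, N.

4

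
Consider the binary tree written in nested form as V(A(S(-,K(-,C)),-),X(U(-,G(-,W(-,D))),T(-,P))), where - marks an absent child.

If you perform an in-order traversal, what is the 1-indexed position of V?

In-order visits the left subtree, then the node, then the right subtree.
At V: go left to A.
  At A: go left to S.
    At S: no left child.
    Visit S.
    At S: go right to K.
      At K: no left child.
      Visit K.
      At K: go right to C.
        C is a leaf — visit C.
  Visit A.
  At A: no right child.
Visit V.
At V: go right to X.
  At X: go left to U.
    At U: no left child.
    Visit U.
    At U: go right to G.
      At G: no left child.
      Visit G.
      At G: go right to W.
        At W: no left child.
        Visit W.
        At W: go right to D.
          D is a leaf — visit D.
  Visit X.
  At X: go right to T.
    At T: no left child.
    Visit T.
    At T: go right to P.
      P is a leaf — visit P.
Full in-order sequence: S, K, C, A, V, U, G, W, D, X, T, P.

5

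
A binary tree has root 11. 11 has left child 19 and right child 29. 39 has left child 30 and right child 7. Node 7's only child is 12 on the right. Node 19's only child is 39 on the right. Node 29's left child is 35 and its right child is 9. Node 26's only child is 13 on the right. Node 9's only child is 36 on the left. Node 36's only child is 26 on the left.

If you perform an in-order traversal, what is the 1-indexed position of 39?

3

In-order visits the left subtree, then the node, then the right subtree.
At 11: go left to 19.
  At 19: no left child.
  Visit 19.
  At 19: go right to 39.
    At 39: go left to 30.
      30 is a leaf — visit 30.
    Visit 39.
    At 39: go right to 7.
      At 7: no left child.
      Visit 7.
      At 7: go right to 12.
        12 is a leaf — visit 12.
Visit 11.
At 11: go right to 29.
  At 29: go left to 35.
    35 is a leaf — visit 35.
  Visit 29.
  At 29: go right to 9.
    At 9: go left to 36.
      At 36: go left to 26.
        At 26: no left child.
        Visit 26.
        At 26: go right to 13.
          13 is a leaf — visit 13.
      Visit 36.
      At 36: no right child.
    Visit 9.
    At 9: no right child.
Full in-order sequence: 19, 30, 39, 7, 12, 11, 35, 29, 26, 13, 36, 9.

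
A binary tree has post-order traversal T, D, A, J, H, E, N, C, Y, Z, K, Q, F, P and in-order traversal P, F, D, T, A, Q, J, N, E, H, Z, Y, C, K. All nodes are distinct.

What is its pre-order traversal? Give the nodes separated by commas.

The last element of post-order is the root; it splits in-order into left and right subtrees.
Root P: left subtree has 0 nodes { }, right has 13 {F, D, T, A, Q, J, N, E, H, Z, Y, C, K}.
  Root F: left subtree has 0 nodes { }, right has 12 {D, T, A, Q, J, N, E, H, Z, Y, C, K}.
    Root Q: left subtree has 3 nodes {D, T, A}, right has 8 {J, N, E, H, Z, Y, C, K}.
      Root A: left subtree has 2 nodes {D, T}, right has 0 { }.
        Root D: left subtree has 0 nodes { }, right has 1 {T}.
      Root K: left subtree has 7 nodes {J, N, E, H, Z, Y, C}, right has 0 { }.
        Root Z: left subtree has 4 nodes {J, N, E, H}, right has 2 {Y, C}.
          Root N: left subtree has 1 node {J}, right has 2 {E, H}.
            Root E: left subtree has 0 nodes { }, right has 1 {H}.
          Root Y: left subtree has 0 nodes { }, right has 1 {C}.

P, F, Q, A, D, T, K, Z, N, J, E, H, Y, C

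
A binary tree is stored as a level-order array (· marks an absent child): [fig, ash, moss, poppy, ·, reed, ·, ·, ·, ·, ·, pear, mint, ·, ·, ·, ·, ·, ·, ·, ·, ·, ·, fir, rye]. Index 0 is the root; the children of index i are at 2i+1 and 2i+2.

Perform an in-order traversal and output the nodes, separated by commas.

In-order visits the left subtree, then the node, then the right subtree.
At fig: go left to ash.
  At ash: go left to poppy.
    poppy is a leaf — visit poppy.
  Visit ash.
  At ash: no right child.
Visit fig.
At fig: go right to moss.
  At moss: go left to reed.
    At reed: go left to pear.
      At pear: go left to fir.
        fir is a leaf — visit fir.
      Visit pear.
      At pear: go right to rye.
        rye is a leaf — visit rye.
    Visit reed.
    At reed: go right to mint.
      mint is a leaf — visit mint.
  Visit moss.
  At moss: no right child.

poppy, ash, fig, fir, pear, rye, reed, mint, moss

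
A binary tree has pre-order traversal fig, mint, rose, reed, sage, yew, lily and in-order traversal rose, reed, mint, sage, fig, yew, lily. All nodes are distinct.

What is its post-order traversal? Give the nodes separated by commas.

reed, rose, sage, mint, lily, yew, fig

The first element of pre-order is the root; it splits in-order into left and right subtrees.
Root fig: left subtree has 4 nodes {rose, reed, mint, sage}, right has 2 {yew, lily}.
  Root mint: left subtree has 2 nodes {rose, reed}, right has 1 {sage}.
    Root rose: left subtree has 0 nodes { }, right has 1 {reed}.
  Root yew: left subtree has 0 nodes { }, right has 1 {lily}.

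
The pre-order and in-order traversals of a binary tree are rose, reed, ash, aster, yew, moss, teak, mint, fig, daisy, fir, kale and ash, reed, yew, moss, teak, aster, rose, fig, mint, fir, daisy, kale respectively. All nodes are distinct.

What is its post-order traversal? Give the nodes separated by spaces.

ash teak moss yew aster reed fig fir kale daisy mint rose

The first element of pre-order is the root; it splits in-order into left and right subtrees.
Root rose: left subtree has 6 nodes {ash, reed, yew, moss, teak, aster}, right has 5 {fig, mint, fir, daisy, kale}.
  Root reed: left subtree has 1 node {ash}, right has 4 {yew, moss, teak, aster}.
    Root aster: left subtree has 3 nodes {yew, moss, teak}, right has 0 { }.
      Root yew: left subtree has 0 nodes { }, right has 2 {moss, teak}.
        Root moss: left subtree has 0 nodes { }, right has 1 {teak}.
  Root mint: left subtree has 1 node {fig}, right has 3 {fir, daisy, kale}.
    Root daisy: left subtree has 1 node {fir}, right has 1 {kale}.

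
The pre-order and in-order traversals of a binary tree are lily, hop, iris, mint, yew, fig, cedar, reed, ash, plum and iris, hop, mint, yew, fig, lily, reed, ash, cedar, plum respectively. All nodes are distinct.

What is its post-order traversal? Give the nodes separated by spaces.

The first element of pre-order is the root; it splits in-order into left and right subtrees.
Root lily: left subtree has 5 nodes {iris, hop, mint, yew, fig}, right has 4 {reed, ash, cedar, plum}.
  Root hop: left subtree has 1 node {iris}, right has 3 {mint, yew, fig}.
    Root mint: left subtree has 0 nodes { }, right has 2 {yew, fig}.
      Root yew: left subtree has 0 nodes { }, right has 1 {fig}.
  Root cedar: left subtree has 2 nodes {reed, ash}, right has 1 {plum}.
    Root reed: left subtree has 0 nodes { }, right has 1 {ash}.

iris fig yew mint hop ash reed plum cedar lily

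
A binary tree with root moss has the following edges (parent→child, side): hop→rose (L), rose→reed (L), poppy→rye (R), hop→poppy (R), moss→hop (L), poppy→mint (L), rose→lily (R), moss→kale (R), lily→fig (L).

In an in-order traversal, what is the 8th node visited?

rye

In-order visits the left subtree, then the node, then the right subtree.
At moss: go left to hop.
  At hop: go left to rose.
    At rose: go left to reed.
      reed is a leaf — visit reed.
    Visit rose.
    At rose: go right to lily.
      At lily: go left to fig.
        fig is a leaf — visit fig.
      Visit lily.
      At lily: no right child.
  Visit hop.
  At hop: go right to poppy.
    At poppy: go left to mint.
      mint is a leaf — visit mint.
    Visit poppy.
    At poppy: go right to rye.
      rye is a leaf — visit rye.
Visit moss.
At moss: go right to kale.
  kale is a leaf — visit kale.
Full in-order sequence: reed, rose, fig, lily, hop, mint, poppy, rye, moss, kale.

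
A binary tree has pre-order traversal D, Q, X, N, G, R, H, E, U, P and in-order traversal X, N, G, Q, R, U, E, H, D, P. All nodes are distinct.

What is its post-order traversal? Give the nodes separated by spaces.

The first element of pre-order is the root; it splits in-order into left and right subtrees.
Root D: left subtree has 8 nodes {X, N, G, Q, R, U, E, H}, right has 1 {P}.
  Root Q: left subtree has 3 nodes {X, N, G}, right has 4 {R, U, E, H}.
    Root X: left subtree has 0 nodes { }, right has 2 {N, G}.
      Root N: left subtree has 0 nodes { }, right has 1 {G}.
    Root R: left subtree has 0 nodes { }, right has 3 {U, E, H}.
      Root H: left subtree has 2 nodes {U, E}, right has 0 { }.
        Root E: left subtree has 1 node {U}, right has 0 { }.

G N X U E H R Q P D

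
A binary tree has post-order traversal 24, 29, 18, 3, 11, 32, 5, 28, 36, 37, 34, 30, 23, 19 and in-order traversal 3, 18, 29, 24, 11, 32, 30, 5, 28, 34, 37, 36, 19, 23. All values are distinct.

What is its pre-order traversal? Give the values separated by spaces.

The last element of post-order is the root; it splits in-order into left and right subtrees.
Root 19: left subtree has 12 nodes {3, 18, 29, 24, 11, 32, 30, 5, 28, 34, 37, 36}, right has 1 {23}.
  Root 30: left subtree has 6 nodes {3, 18, 29, 24, 11, 32}, right has 5 {5, 28, 34, 37, 36}.
    Root 32: left subtree has 5 nodes {3, 18, 29, 24, 11}, right has 0 { }.
      Root 11: left subtree has 4 nodes {3, 18, 29, 24}, right has 0 { }.
        Root 3: left subtree has 0 nodes { }, right has 3 {18, 29, 24}.
          Root 18: left subtree has 0 nodes { }, right has 2 {29, 24}.
            Root 29: left subtree has 0 nodes { }, right has 1 {24}.
    Root 34: left subtree has 2 nodes {5, 28}, right has 2 {37, 36}.
      Root 28: left subtree has 1 node {5}, right has 0 { }.
      Root 37: left subtree has 0 nodes { }, right has 1 {36}.

19 30 32 11 3 18 29 24 34 28 5 37 36 23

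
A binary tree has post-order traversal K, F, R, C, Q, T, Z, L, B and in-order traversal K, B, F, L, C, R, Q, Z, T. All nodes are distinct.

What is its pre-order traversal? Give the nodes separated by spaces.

The last element of post-order is the root; it splits in-order into left and right subtrees.
Root B: left subtree has 1 node {K}, right has 7 {F, L, C, R, Q, Z, T}.
  Root L: left subtree has 1 node {F}, right has 5 {C, R, Q, Z, T}.
    Root Z: left subtree has 3 nodes {C, R, Q}, right has 1 {T}.
      Root Q: left subtree has 2 nodes {C, R}, right has 0 { }.
        Root C: left subtree has 0 nodes { }, right has 1 {R}.

B K L F Z Q C R T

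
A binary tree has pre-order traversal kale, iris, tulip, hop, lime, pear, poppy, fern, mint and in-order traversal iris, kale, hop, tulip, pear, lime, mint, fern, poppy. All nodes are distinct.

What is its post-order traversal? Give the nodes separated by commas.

The first element of pre-order is the root; it splits in-order into left and right subtrees.
Root kale: left subtree has 1 node {iris}, right has 7 {hop, tulip, pear, lime, mint, fern, poppy}.
  Root tulip: left subtree has 1 node {hop}, right has 5 {pear, lime, mint, fern, poppy}.
    Root lime: left subtree has 1 node {pear}, right has 3 {mint, fern, poppy}.
      Root poppy: left subtree has 2 nodes {mint, fern}, right has 0 { }.
        Root fern: left subtree has 1 node {mint}, right has 0 { }.

iris, hop, pear, mint, fern, poppy, lime, tulip, kale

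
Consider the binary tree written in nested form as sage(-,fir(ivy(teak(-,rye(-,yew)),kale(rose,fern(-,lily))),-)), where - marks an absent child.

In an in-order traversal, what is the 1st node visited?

sage

In-order visits the left subtree, then the node, then the right subtree.
At sage: no left child.
Visit sage.
At sage: go right to fir.
  At fir: go left to ivy.
    At ivy: go left to teak.
      At teak: no left child.
      Visit teak.
      At teak: go right to rye.
        At rye: no left child.
        Visit rye.
        At rye: go right to yew.
          yew is a leaf — visit yew.
    Visit ivy.
    At ivy: go right to kale.
      At kale: go left to rose.
        rose is a leaf — visit rose.
      Visit kale.
      At kale: go right to fern.
        At fern: no left child.
        Visit fern.
        At fern: go right to lily.
          lily is a leaf — visit lily.
  Visit fir.
  At fir: no right child.
Full in-order sequence: sage, teak, rye, yew, ivy, rose, kale, fern, lily, fir.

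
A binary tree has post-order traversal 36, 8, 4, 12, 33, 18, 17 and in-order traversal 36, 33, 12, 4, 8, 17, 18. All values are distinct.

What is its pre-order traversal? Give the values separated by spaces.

The last element of post-order is the root; it splits in-order into left and right subtrees.
Root 17: left subtree has 5 nodes {36, 33, 12, 4, 8}, right has 1 {18}.
  Root 33: left subtree has 1 node {36}, right has 3 {12, 4, 8}.
    Root 12: left subtree has 0 nodes { }, right has 2 {4, 8}.
      Root 4: left subtree has 0 nodes { }, right has 1 {8}.

17 33 36 12 4 8 18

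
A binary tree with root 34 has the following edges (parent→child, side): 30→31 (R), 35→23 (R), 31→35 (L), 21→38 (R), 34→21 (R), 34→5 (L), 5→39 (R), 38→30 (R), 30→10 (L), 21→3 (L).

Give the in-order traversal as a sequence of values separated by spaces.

5 39 34 3 21 38 10 30 35 23 31

In-order visits the left subtree, then the node, then the right subtree.
At 34: go left to 5.
  At 5: no left child.
  Visit 5.
  At 5: go right to 39.
    39 is a leaf — visit 39.
Visit 34.
At 34: go right to 21.
  At 21: go left to 3.
    3 is a leaf — visit 3.
  Visit 21.
  At 21: go right to 38.
    At 38: no left child.
    Visit 38.
    At 38: go right to 30.
      At 30: go left to 10.
        10 is a leaf — visit 10.
      Visit 30.
      At 30: go right to 31.
        At 31: go left to 35.
          At 35: no left child.
          Visit 35.
          At 35: go right to 23.
            23 is a leaf — visit 23.
        Visit 31.
        At 31: no right child.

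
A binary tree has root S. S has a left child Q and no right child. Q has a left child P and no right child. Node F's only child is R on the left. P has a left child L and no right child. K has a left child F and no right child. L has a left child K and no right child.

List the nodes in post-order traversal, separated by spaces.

R F K L P Q S

Post-order visits the left subtree, then the right subtree, then the node.
At S: go left to Q.
  At Q: go left to P.
    At P: go left to L.
      At L: go left to K.
        At K: go left to F.
          At F: go left to R.
            R is a leaf — visit R.
          At F: no right child.
          Visit F.
        At K: no right child.
        Visit K.
      At L: no right child.
      Visit L.
    At P: no right child.
    Visit P.
  At Q: no right child.
  Visit Q.
At S: no right child.
Visit S.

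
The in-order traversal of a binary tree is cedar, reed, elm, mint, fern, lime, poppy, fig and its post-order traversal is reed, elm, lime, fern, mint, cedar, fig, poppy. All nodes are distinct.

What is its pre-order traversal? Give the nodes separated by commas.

poppy, cedar, mint, elm, reed, fern, lime, fig

The last element of post-order is the root; it splits in-order into left and right subtrees.
Root poppy: left subtree has 6 nodes {cedar, reed, elm, mint, fern, lime}, right has 1 {fig}.
  Root cedar: left subtree has 0 nodes { }, right has 5 {reed, elm, mint, fern, lime}.
    Root mint: left subtree has 2 nodes {reed, elm}, right has 2 {fern, lime}.
      Root elm: left subtree has 1 node {reed}, right has 0 { }.
      Root fern: left subtree has 0 nodes { }, right has 1 {lime}.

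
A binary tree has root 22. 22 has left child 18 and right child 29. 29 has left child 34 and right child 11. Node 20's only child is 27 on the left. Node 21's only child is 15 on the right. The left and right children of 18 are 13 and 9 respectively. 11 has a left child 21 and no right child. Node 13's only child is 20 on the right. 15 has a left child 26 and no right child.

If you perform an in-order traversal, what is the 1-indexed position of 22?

6

In-order visits the left subtree, then the node, then the right subtree.
At 22: go left to 18.
  At 18: go left to 13.
    At 13: no left child.
    Visit 13.
    At 13: go right to 20.
      At 20: go left to 27.
        27 is a leaf — visit 27.
      Visit 20.
      At 20: no right child.
  Visit 18.
  At 18: go right to 9.
    9 is a leaf — visit 9.
Visit 22.
At 22: go right to 29.
  At 29: go left to 34.
    34 is a leaf — visit 34.
  Visit 29.
  At 29: go right to 11.
    At 11: go left to 21.
      At 21: no left child.
      Visit 21.
      At 21: go right to 15.
        At 15: go left to 26.
          26 is a leaf — visit 26.
        Visit 15.
        At 15: no right child.
    Visit 11.
    At 11: no right child.
Full in-order sequence: 13, 27, 20, 18, 9, 22, 34, 29, 21, 26, 15, 11.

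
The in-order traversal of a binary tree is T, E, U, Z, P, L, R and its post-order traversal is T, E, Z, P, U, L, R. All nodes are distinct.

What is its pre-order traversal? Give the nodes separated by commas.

The last element of post-order is the root; it splits in-order into left and right subtrees.
Root R: left subtree has 6 nodes {T, E, U, Z, P, L}, right has 0 { }.
  Root L: left subtree has 5 nodes {T, E, U, Z, P}, right has 0 { }.
    Root U: left subtree has 2 nodes {T, E}, right has 2 {Z, P}.
      Root E: left subtree has 1 node {T}, right has 0 { }.
      Root P: left subtree has 1 node {Z}, right has 0 { }.

R, L, U, E, T, P, Z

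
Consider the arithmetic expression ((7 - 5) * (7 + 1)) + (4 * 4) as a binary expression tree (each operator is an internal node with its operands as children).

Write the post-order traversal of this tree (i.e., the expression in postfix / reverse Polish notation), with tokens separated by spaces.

Post-order on an expression tree gives postfix notation: for each operator, emit left operand, right operand, then the operator.

7 5 - 7 1 + * 4 4 * +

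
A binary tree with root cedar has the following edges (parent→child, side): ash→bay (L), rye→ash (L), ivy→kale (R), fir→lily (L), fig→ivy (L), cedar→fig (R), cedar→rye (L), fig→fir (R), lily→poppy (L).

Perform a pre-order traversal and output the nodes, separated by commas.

cedar, rye, ash, bay, fig, ivy, kale, fir, lily, poppy

Pre-order visits the node, then its left subtree, then its right subtree.
Visit cedar.
At cedar: go left to rye.
  Visit rye.
  At rye: go left to ash.
    Visit ash.
    At ash: go left to bay.
      bay is a leaf — visit bay.
    At ash: no right child.
  At rye: no right child.
At cedar: go right to fig.
  Visit fig.
  At fig: go left to ivy.
    Visit ivy.
    At ivy: no left child.
    At ivy: go right to kale.
      kale is a leaf — visit kale.
  At fig: go right to fir.
    Visit fir.
    At fir: go left to lily.
      Visit lily.
      At lily: go left to poppy.
        poppy is a leaf — visit poppy.
      At lily: no right child.
    At fir: no right child.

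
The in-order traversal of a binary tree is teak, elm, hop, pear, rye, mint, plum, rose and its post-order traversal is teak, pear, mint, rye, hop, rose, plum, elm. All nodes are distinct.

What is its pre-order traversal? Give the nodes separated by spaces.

elm teak plum hop rye pear mint rose

The last element of post-order is the root; it splits in-order into left and right subtrees.
Root elm: left subtree has 1 node {teak}, right has 6 {hop, pear, rye, mint, plum, rose}.
  Root plum: left subtree has 4 nodes {hop, pear, rye, mint}, right has 1 {rose}.
    Root hop: left subtree has 0 nodes { }, right has 3 {pear, rye, mint}.
      Root rye: left subtree has 1 node {pear}, right has 1 {mint}.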